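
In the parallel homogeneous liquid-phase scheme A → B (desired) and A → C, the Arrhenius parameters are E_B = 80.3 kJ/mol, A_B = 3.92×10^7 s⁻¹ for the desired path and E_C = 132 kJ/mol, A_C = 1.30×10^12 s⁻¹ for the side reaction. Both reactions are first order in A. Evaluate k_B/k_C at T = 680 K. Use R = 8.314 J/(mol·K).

Since both paths have the same order in A, the concentration cancels and S_{B/C} = k_B/k_C = (A_B/A_C)·exp[(E_C−E_B)/(RT)].
(E_C−E_B)/(RT) = (132−80.3)×10³/(8.314×680) = 51700/5654 = 9.145.
k_B/k_C = (3.92×10^7/1.30×10^12)·exp(9.145) = 3.015×10^-5 × 9365 = 0.282.

0.282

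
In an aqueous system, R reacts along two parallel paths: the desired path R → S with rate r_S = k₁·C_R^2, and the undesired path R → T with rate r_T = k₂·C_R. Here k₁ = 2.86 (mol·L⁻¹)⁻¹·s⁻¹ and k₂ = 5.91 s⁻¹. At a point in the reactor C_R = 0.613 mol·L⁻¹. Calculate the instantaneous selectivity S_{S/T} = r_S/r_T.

S_{S/T} = r_S/r_T = (k₁·C_R^2)/(k₂·C_R) = (k₁/k₂)·C_R.
= (2.86×0.6130^2) / (5.91×0.6130) = 1.075/3.623 = 0.297.
Since the desired path is higher order in R, keeping C_R high (PFR or concentrated feed) favours S.

0.297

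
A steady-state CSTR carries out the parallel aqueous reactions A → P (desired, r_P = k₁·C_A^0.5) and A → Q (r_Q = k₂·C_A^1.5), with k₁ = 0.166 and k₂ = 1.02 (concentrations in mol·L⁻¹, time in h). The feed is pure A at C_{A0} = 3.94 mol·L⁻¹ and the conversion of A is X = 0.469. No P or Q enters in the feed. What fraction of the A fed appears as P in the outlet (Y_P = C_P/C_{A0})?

Exit C_A = C_{A0}(1−X) = 3.94×0.531 = 2.092 mol·L⁻¹.
Rates in a CSTR are evaluated at the outlet concentration: r_P = 0.166×2.092^0.5 = 0.2401, r_Q = 1.02×2.092^1.5 = 3.087.
Fraction of consumed A going to P: r_P/(r_P+r_Q) = 0.07217.
C_P = 0.07217·C_{A0}·X = 0.07217×3.94×0.469 = 0.133 mol·L⁻¹; Y_P = C_P/C_{A0} = 0.0338.

0.0338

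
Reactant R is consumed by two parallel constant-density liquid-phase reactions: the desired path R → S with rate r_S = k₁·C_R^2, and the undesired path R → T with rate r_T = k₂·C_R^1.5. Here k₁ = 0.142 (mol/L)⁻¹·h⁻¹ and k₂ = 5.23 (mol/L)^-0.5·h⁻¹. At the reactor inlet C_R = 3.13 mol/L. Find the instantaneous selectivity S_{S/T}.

S_{S/T} = r_S/r_T = (k₁·C_R^2)/(k₂·C_R^1.5) = (k₁/k₂)·C_R^0.5.
= (0.142×3.130^2) / (5.23×3.130^1.5) = 1.391/28.96 = 0.0480.
Since the desired path is higher order in R, keeping C_R high (PFR or concentrated feed) favours S.

0.0480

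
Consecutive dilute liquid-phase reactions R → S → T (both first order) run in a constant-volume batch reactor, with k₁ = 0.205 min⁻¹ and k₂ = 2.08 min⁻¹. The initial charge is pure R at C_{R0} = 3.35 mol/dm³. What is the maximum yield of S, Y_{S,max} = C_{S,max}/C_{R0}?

0.0765

For a first-order series the maximum intermediate yield is C_{S,max}/C_{R0} = (k₁/k₂)^[k₂/(k₂−k₁)].
= (0.205/2.08)^(2.08/(2.08−0.205)) = (0.09856)^(1.109) = 0.07650.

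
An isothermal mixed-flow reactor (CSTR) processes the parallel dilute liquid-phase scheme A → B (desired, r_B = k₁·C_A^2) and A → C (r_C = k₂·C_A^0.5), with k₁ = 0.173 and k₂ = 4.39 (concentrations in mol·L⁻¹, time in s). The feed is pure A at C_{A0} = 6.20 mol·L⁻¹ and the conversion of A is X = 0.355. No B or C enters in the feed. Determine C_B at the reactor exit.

0.527 mol·L⁻¹

Exit C_A = C_{A0}(1−X) = 6.20×0.645 = 3.999 mol·L⁻¹.
Rates in a CSTR are evaluated at the outlet concentration: r_B = 0.173×3.999^2 = 2.767, r_C = 4.39×3.999^0.5 = 8.779.
Fraction of consumed A going to B: r_B/(r_B+r_C) = 0.2396.
C_B = 0.2396·C_{A0}·X = 0.2396×6.20×0.355 = 0.527 mol·L⁻¹.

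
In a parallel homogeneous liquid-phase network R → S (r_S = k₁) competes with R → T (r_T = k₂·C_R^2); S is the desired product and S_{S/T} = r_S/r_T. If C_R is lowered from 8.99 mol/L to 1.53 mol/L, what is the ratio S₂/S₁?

S_{S/T} = (k₁/k₂)·C_R^-2, so S₂/S₁ = (C_{R,2}/C_{R,1})^-2.
= (1.53/8.99)^(-2) = (0.1702)^(-2) = 34.5.
Selectivity toward S rises as C_R falls — low-concentration operation is favoured.

34.5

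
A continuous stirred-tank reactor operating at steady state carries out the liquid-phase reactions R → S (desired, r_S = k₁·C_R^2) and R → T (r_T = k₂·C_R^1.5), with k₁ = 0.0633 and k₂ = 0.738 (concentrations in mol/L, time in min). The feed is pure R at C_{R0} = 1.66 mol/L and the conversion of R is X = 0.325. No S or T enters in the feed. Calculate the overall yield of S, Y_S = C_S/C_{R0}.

Exit C_R = C_{R0}(1−X) = 1.66×0.675 = 1.121 mol/L.
Rates in a CSTR are evaluated at the outlet concentration: r_S = 0.0633×1.121^2 = 0.07947, r_T = 0.738×1.121^1.5 = 0.8753.
Fraction of consumed R going to S: r_S/(r_S+r_T) = 0.08324.
C_S = 0.08324·C_{R0}·X = 0.08324×1.66×0.325 = 0.0449 mol/L; Y_S = C_S/C_{R0} = 0.0271.

0.0271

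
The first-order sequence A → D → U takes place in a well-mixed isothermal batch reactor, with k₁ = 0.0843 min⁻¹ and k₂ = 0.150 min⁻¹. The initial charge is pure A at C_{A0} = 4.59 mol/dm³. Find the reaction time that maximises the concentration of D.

8.77 min

Setting dC_D/dt = 0 gives t_opt = ln(k₂/k₁)/(k₂−k₁).
= ln(0.150/0.0843)/(0.150−0.0843) = ln(1.779)/0.06570 = 0.5763/0.06570 = 8.77 min.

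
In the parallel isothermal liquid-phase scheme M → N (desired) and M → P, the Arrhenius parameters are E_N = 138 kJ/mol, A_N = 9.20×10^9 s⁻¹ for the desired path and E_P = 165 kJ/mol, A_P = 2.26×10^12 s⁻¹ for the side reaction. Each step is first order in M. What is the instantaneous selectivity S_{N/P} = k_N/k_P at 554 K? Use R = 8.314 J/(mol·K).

Since both paths have the same order in M, the concentration cancels and S_{N/P} = k_N/k_P = (A_N/A_P)·exp[(E_P−E_N)/(RT)].
(E_P−E_N)/(RT) = (165−138)×10³/(8.314×554) = 27000/4606 = 5.862.
k_N/k_P = (9.20×10^9/2.26×10^12)·exp(5.862) = 0.004071 × 351.4 = 1.43.

1.43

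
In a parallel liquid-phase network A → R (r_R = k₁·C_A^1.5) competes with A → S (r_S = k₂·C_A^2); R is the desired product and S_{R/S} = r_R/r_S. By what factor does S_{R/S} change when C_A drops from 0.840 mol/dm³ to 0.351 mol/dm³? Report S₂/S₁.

S_{R/S} = (k₁/k₂)·C_A^-0.5, so S₂/S₁ = (C_{A,2}/C_{A,1})^-0.5.
= (0.351/0.840)^(-0.5) = (0.4179)^(-0.5) = 1.55.

1.55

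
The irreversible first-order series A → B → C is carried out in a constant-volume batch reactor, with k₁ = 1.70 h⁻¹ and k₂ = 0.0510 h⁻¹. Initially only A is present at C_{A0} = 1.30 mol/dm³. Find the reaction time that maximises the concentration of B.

For first-order series the maximum of C_B occurs at t_opt = ln(k₂/k₁)/(k₂−k₁).
= ln(0.0510/1.70)/(0.0510−1.70) = ln(0.03000)/-1.649 = -3.507/-1.649 = 2.13 h.

2.13 h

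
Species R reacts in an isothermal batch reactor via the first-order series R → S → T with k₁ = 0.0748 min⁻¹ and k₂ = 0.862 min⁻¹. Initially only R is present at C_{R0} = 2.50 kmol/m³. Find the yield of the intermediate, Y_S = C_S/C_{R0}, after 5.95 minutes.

0.0603

For first-order series with pure R initially, C_S(t) = k₁C_{R0}/(k₂−k₁)·(e^(−k₁t) − e^(−k₂t)).
e^(−k₁t) = e^(−0.0748×5.95) = e^(−0.4451) = 0.6408; e^(−k₂t) = e^(−5.129) = 0.005923.
C_S = 0.0748×2.50/(0.862−0.0748) × (0.6408−0.005923) = 0.2376×0.6349 = 0.1508 kmol/m³.
Y_S = C_S/C_{R0} = 0.1508/2.50 = 0.0603.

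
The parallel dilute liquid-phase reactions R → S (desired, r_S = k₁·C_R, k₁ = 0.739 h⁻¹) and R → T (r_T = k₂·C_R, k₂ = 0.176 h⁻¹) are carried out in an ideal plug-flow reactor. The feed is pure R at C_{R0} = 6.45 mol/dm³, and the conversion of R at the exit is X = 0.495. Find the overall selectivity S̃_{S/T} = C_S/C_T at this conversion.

C_R = C_{R0}(1−X) = 3.257 mol/dm³.
Both paths are first order in R, so the instantaneous fraction to S is constant: dC_S/d(−C_R) = k₁/(k₁+k₂) = 0.8077.
C_S = 0.8077·(C_{R0}−C_R) = 0.8077×3.193 = 2.58 mol/dm³.
C_T = (C_{R0}−C_R)−C_S = 0.6141 mol/dm³; S̃_{S/T} = 2.579/0.6141 = 4.20.

4.20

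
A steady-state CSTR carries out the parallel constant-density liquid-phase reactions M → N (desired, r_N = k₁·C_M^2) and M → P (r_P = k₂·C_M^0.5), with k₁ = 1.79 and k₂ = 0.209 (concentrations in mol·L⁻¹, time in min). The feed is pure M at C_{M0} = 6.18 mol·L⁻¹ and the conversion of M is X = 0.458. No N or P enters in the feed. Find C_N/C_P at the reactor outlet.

52.5

Exit C_M = C_{M0}(1−X) = 6.18×0.542 = 3.350 mol·L⁻¹.
In a CSTR the entire volume is at exit conditions, so r_N = 1.79×3.350^2 = 20.08 and r_P = 0.209×3.350^0.5 = 0.3825.
Overall selectivity = C_N/C_P = r_Nτ/(r_Pτ) = r_N/r_P = 52.5.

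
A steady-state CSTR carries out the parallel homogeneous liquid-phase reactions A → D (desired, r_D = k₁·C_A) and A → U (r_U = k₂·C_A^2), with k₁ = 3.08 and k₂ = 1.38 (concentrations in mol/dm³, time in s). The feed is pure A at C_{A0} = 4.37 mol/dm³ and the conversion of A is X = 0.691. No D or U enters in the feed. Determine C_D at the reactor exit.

1.88 mol/dm³

Exit C_A = C_{A0}(1−X) = 4.37×0.309 = 1.350 mol/dm³.
Rates in a CSTR are evaluated at the outlet concentration: r_D = 3.08×1.350 = 4.159, r_U = 1.38×1.350^2 = 2.516.
Fraction of consumed A going to D: r_D/(r_D+r_U) = 0.6230.
C_D = 0.6230·C_{A0}·X = 0.6230×4.37×0.691 = 1.88 mol/dm³.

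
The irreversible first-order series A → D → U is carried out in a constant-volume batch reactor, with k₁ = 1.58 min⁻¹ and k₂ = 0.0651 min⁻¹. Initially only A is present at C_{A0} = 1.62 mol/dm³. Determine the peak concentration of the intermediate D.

For a first-order series the maximum intermediate yield is C_{D,max}/C_{A0} = (k₁/k₂)^[k₂/(k₂−k₁)].
= (1.58/0.0651)^(0.0651/(0.0651−1.58)) = (24.27)^(-0.04297) = 0.8719.
C_{D,max} = 0.8719×1.62 = 1.41 mol/dm³.

1.41 mol/dm³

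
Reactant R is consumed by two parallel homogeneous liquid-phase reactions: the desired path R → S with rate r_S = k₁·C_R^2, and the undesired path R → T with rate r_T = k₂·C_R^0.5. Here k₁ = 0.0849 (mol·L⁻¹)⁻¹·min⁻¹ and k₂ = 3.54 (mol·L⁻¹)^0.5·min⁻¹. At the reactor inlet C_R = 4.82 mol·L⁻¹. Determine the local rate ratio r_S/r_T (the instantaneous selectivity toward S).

S_{S/T} = r_S/r_T = (k₁·C_R^2)/(k₂·C_R^0.5) = (k₁/k₂)·C_R^1.5.
= (0.0849×4.820^2) / (3.54×4.820^0.5) = 1.972/7.772 = 0.254.
Since the desired path is higher order in R, keeping C_R high (PFR or concentrated feed) favours S.

0.254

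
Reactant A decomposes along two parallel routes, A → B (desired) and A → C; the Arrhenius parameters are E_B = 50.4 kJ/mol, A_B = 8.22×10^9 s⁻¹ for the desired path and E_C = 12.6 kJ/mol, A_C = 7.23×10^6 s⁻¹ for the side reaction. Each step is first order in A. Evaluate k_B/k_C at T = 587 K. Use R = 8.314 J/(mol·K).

0.492

k_B/k_C = (A_B/A_C)·exp[−(E_B−E_C)/(RT)] = (A_B/A_C)·exp[(E_C−E_B)/(RT)].
(E_C−E_B)/(RT) = (12.6−50.4)×10³/(8.314×587) = -37800/4880 = -7.745.
k_B/k_C = (8.22×10^9/7.23×10^6)·exp(-7.745) = 1137 × 4.327×10^-4 = 0.492.
Since E_B > E_C, raising the temperature improves selectivity toward B.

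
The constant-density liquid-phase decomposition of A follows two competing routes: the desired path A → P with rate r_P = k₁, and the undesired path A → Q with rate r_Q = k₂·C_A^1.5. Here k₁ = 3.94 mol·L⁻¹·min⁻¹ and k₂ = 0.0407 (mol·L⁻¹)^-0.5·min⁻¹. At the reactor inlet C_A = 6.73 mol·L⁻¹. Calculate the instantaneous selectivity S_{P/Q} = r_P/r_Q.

5.54

S_{P/Q} = r_P/r_Q = (k₁)/(k₂·C_A^1.5) = (k₁/k₂)·C_A^-1.5.
= (3.94) / (0.0407×6.730^1.5) = 3.940/0.7106 = 5.54.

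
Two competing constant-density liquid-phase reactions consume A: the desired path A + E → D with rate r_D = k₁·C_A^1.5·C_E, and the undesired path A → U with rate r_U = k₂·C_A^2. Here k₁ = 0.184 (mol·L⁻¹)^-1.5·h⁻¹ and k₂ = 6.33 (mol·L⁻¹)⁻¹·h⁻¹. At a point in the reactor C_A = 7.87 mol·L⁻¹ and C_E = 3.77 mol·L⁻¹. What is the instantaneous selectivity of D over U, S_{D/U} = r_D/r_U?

S_{D/U} = r_D/r_U = (k₁·C_A^1.5·C_E)/(k₂·C_A^2) = (k₁/k₂)·C_A^-0.5·C_E.
= (0.184×7.870^1.5×3.770) / (6.33×7.870^2) = 15.32/392.1 = 0.0391.

0.0391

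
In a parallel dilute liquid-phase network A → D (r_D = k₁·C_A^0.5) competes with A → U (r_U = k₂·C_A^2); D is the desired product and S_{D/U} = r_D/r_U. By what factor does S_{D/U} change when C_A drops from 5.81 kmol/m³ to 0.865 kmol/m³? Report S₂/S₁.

S_{D/U} = (k₁/k₂)·C_A^-1.5, so S₂/S₁ = (C_{A,2}/C_{A,1})^-1.5.
= (0.865/5.81)^(-1.5) = (0.1489)^(-1.5) = 17.4.

17.4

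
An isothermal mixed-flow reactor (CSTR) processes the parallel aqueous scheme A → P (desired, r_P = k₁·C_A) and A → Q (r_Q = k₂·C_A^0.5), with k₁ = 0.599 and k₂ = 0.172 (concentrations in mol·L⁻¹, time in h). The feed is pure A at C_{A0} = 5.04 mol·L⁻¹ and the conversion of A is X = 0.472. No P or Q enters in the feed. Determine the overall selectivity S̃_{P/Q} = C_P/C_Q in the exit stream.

5.68

Exit C_A = C_{A0}(1−X) = 5.04×0.528 = 2.661 mol·L⁻¹.
In a CSTR the entire volume is at exit conditions, so r_P = 0.599×2.661 = 1.594 and r_Q = 0.172×2.661^0.5 = 0.2806.
Overall selectivity = C_P/C_Q = r_Pτ/(r_Qτ) = r_P/r_Q = 5.68.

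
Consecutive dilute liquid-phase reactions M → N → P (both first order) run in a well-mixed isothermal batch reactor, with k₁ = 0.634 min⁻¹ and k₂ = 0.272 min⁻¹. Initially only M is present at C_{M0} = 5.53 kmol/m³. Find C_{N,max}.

Evaluating C_N at t_opt = ln(k₂/k₁)/(k₂−k₁) gives C_{N,max}/C_{M0} = (k₁/k₂)^[k₂/(k₂−k₁)].
= (0.634/0.272)^(0.272/(0.272−0.634)) = (2.331)^(-0.7514) = 0.5295.
C_{N,max} = 0.5295×5.53 = 2.93 kmol/m³.

2.93 kmol/m³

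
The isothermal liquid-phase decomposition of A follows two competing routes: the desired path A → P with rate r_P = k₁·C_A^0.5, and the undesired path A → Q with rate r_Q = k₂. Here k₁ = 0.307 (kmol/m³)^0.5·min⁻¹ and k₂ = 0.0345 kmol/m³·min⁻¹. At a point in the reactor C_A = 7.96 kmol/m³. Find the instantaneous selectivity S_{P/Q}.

S_{P/Q} = r_P/r_Q = (k₁·C_A^0.5)/(k₂) = (k₁/k₂)·C_A^0.5.
= (0.307×7.960^0.5) / (0.0345) = 0.8662/0.03450 = 25.1.
Since the desired path is higher order in A, keeping C_A high (PFR or concentrated feed) favours P.

25.1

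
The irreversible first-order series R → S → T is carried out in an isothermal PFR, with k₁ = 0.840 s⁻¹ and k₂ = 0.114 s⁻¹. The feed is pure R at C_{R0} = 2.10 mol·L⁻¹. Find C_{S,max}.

1.53 mol·L⁻¹

For a first-order series the maximum intermediate yield is C_{S,max}/C_{R0} = (k₁/k₂)^[k₂/(k₂−k₁)].
= (0.840/0.114)^(0.114/(0.114−0.840)) = (7.368)^(-0.1570) = 0.7308.
C_{S,max} = 0.7308×2.10 = 1.53 mol·L⁻¹.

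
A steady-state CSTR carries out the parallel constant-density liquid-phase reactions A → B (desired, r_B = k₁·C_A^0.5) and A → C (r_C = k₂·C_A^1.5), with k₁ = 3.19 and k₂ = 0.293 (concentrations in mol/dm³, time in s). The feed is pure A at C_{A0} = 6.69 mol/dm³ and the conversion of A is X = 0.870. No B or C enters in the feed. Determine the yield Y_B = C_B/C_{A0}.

Exit C_A = C_{A0}(1−X) = 6.69×0.130 = 0.8697 mol/dm³.
In a CSTR the entire volume is at exit conditions, so r_B = 3.19×0.8697^0.5 = 2.975 and r_C = 0.293×0.8697^1.5 = 0.2376.
Fraction of consumed A going to B: r_B/(r_B+r_C) = 0.9260.
C_B = 0.9260·C_{A0}·X = 0.9260×6.69×0.870 = 5.39 mol/dm³; Y_B = C_B/C_{A0} = 0.806.

0.806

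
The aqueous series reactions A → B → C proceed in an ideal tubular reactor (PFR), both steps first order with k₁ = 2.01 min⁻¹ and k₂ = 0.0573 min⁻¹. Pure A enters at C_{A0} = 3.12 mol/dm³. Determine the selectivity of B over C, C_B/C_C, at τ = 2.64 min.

For first-order series with pure A initially, C_B(τ) = k₁C_{A0}/(k₂−k₁)·(e^(−k₁τ) − e^(−k₂τ)).
e^(−k₁τ) = e^(−2.01×2.64) = e^(−5.306) = 0.004960; e^(−k₂τ) = e^(−0.1513) = 0.8596.
C_B = 2.01×3.12/(0.0573−2.01) × (0.004960−0.8596) = (-3.212)×(-0.8547) = 2.745 mol/dm³.
C_A = C_{A0}e^(−k₁τ) = 0.01547 mol/dm³, so C_C = C_{A0}−C_A−C_B = 0.3598 mol/dm³; C_B/C_C = 7.63.

7.63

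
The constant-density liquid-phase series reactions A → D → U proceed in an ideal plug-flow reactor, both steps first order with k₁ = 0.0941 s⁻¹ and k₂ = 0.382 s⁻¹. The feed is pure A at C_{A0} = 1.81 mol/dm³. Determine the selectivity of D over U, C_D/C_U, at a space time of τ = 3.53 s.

1.12

Solving the coupled first-order balances gives C_D(τ) = [k₁/(k₂−k₁)]·C_{A0}·(e^(−k₁τ) − e^(−k₂τ)).
e^(−k₁τ) = e^(−0.0941×3.53) = e^(−0.3322) = 0.7174; e^(−k₂τ) = e^(−1.348) = 0.2596.
C_D = 0.0941×1.81/(0.382−0.0941) × (0.7174−0.2596) = 0.5916×0.4577 = 0.2708 mol/dm³.
C_A = C_{A0}e^(−k₁τ) = 1.298 mol/dm³, so C_U = C_{A0}−C_A−C_D = 0.2408 mol/dm³; C_D/C_U = 1.12.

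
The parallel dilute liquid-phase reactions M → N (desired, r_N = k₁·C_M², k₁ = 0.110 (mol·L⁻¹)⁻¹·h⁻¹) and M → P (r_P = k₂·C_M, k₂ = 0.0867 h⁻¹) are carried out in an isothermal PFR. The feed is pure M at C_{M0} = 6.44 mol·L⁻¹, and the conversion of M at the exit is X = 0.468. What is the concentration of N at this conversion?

2.59 mol·L⁻¹

C_M = C_{M0}(1−X) = 3.426 mol·L⁻¹.
Along a PFR/batch, dC_P/dC_M = −r_P/(r_N+r_P) = −k₂/(k₂+k₁·C_M).
Integrating from C_{M0} to C_M: C_P = (0.0867/0.110)·ln[(0.0867+0.110·6.44)/(0.0867+0.110·3.43)] = 0.7882·ln(0.7951/0.4636) = 0.4252 mol·L⁻¹.
Then C_N = (C_{M0}−C_M) − C_P = 3.014 − 0.4252 = 2.589 mol·L⁻¹.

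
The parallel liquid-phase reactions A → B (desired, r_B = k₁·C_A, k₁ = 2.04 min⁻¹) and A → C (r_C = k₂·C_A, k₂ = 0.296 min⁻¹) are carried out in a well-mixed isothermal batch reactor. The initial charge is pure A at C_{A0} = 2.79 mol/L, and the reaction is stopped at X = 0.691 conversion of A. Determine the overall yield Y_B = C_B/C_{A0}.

C_A = C_{A0}(1−X) = 0.8621 mol/L.
Both paths are first order in A, so the instantaneous fraction to B is constant: dC_B/d(−C_A) = k₁/(k₁+k₂) = 0.8733.
C_B = 0.8733·(C_{A0}−C_A) = 0.8733×1.928 = 1.68 mol/L.
Y_B = C_B/C_{A0} = 1.684/2.79 = 0.603.

0.603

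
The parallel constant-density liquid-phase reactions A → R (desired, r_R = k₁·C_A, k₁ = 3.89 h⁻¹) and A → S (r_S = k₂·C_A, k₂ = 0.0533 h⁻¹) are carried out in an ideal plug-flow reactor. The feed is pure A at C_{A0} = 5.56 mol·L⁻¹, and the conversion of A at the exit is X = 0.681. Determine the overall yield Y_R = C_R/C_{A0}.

C_A = C_{A0}(1−X) = 1.774 mol·L⁻¹.
Both paths are first order in A, so the instantaneous fraction to R is constant: dC_R/d(−C_A) = k₁/(k₁+k₂) = 0.9865.
C_R = 0.9865·(C_{A0}−C_A) = 0.9865×3.786 = 3.74 mol·L⁻¹.
Y_R = C_R/C_{A0} = 3.735/5.56 = 0.672.

0.672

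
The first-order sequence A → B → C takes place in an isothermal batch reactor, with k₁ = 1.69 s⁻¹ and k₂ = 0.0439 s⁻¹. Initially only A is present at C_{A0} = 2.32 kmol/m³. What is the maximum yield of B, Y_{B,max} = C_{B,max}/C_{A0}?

0.907

At the optimum, C_{B,max}/C_{A0} = (k₁/k₂)^[k₂/(k₂−k₁)].
= (1.69/0.0439)^(0.0439/(0.0439−1.69)) = (38.50)^(-0.02667) = 0.9072.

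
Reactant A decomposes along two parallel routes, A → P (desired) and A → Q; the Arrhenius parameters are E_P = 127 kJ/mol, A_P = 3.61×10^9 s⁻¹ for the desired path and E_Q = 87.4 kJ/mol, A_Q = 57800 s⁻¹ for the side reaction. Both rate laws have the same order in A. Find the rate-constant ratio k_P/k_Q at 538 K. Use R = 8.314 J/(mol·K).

8.93

Since both paths have the same order in A, the concentration cancels and S_{P/Q} = k_P/k_Q = (A_P/A_Q)·exp[(E_Q−E_P)/(RT)].
(E_Q−E_P)/(RT) = (87.4−127)×10³/(8.314×538) = -39600/4473 = -8.853.
k_P/k_Q = (3.61×10^9/57800)·exp(-8.853) = 62457 × 1.429×10^-4 = 8.93.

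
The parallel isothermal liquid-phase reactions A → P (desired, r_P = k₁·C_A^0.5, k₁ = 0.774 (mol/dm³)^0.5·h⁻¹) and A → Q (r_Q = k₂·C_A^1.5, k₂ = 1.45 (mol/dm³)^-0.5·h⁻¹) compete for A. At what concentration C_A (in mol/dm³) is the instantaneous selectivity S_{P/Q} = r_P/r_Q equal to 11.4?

S_{P/Q} = (k₁/k₂)·C_A⁻¹ ⇒ C_A = (S·k₂/k₁)^(-1).
= (11.4×1.45/0.774)^(-1) = (21.36)^(-1) = 0.0468 mol/dm³.

0.0468 mol/dm³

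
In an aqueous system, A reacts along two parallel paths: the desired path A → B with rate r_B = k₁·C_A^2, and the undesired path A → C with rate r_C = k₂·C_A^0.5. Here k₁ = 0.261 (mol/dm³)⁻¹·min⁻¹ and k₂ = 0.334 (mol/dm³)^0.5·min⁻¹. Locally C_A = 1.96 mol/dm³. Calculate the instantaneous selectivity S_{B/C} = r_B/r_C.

S_{B/C} = r_B/r_C = (k₁·C_A^2)/(k₂·C_A^0.5) = (k₁/k₂)·C_A^1.5.
= (0.261×1.960^2) / (0.334×1.960^0.5) = 1.003/0.4676 = 2.14.
Since the desired path is higher order in A, keeping C_A high (PFR or concentrated feed) favours B.

2.14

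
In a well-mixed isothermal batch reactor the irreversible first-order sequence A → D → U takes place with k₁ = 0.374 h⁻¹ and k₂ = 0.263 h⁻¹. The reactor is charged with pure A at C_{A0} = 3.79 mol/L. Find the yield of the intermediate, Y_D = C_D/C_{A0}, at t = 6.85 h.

0.296

Solving the coupled first-order balances gives C_D(t) = [k₁/(k₂−k₁)]·C_{A0}·(e^(−k₁t) − e^(−k₂t)).
e^(−k₁t) = e^(−0.374×6.85) = e^(−2.562) = 0.07716; e^(−k₂t) = e^(−1.802) = 0.1650.
C_D = 0.374×3.79/(0.263−0.374) × (0.07716−0.1650) = (-12.77)×(-0.08788) = 1.122 mol/L.
Y_D = C_D/C_{A0} = 1.122/3.79 = 0.296.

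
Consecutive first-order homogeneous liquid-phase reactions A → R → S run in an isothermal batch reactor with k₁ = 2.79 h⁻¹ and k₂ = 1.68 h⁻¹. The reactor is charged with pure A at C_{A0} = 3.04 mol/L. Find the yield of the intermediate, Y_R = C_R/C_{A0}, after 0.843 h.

0.371

For first-order series with pure A initially, C_R(t) = k₁C_{A0}/(k₂−k₁)·(e^(−k₁t) − e^(−k₂t)).
e^(−k₁t) = e^(−2.79×0.843) = e^(−2.352) = 0.09518; e^(−k₂t) = e^(−1.416) = 0.2426.
C_R = 2.79×3.04/(1.68−2.79) × (0.09518−0.2426) = (-7.641)×(-0.1474) = 1.127 mol/L.
Y_R = C_R/C_{A0} = 1.127/3.04 = 0.371.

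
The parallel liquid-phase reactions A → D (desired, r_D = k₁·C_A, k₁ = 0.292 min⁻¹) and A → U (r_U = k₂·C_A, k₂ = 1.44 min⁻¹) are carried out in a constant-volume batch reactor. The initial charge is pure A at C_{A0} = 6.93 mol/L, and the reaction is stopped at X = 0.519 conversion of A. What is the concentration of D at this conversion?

C_A = C_{A0}(1−X) = 3.333 mol/L.
Both paths are first order in A, so the instantaneous fraction to D is constant: dC_D/d(−C_A) = k₁/(k₁+k₂) = 0.1686.
C_D = 0.1686·(C_{A0}−C_A) = 0.1686×3.597 = 0.606 mol/L.

0.606 mol/L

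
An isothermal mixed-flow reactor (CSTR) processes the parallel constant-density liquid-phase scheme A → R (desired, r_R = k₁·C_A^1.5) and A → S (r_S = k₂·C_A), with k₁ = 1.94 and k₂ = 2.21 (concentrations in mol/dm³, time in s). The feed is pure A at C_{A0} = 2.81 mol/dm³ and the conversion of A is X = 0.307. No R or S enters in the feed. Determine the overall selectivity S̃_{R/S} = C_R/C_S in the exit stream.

1.22

Exit C_A = C_{A0}(1−X) = 2.81×0.693 = 1.947 mol/dm³.
A CSTR operates uniformly at the exit composition, giving r_R = 5.272 and r_S = 4.304 (each k·C_A^n at C_A = 1.947).
Overall selectivity = C_R/C_S = r_Rτ/(r_Sτ) = r_R/r_S = 1.22.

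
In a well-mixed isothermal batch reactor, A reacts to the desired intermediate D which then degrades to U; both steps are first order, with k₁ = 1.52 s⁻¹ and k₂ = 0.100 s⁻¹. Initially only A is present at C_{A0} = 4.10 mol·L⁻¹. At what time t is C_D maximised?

For first-order series the maximum of C_D occurs at t_opt = ln(k₂/k₁)/(k₂−k₁).
= ln(0.100/1.52)/(0.100−1.52) = ln(0.06579)/-1.420 = -2.721/-1.420 = 1.92 s.

1.92 s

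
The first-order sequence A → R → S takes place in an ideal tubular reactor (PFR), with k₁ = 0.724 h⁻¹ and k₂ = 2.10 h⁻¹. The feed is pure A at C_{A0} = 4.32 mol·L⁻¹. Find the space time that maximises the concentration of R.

The intermediate peaks when r₁ = r₂, i.e. k₁e^(−k₁τ) = k₂e^(−k₂τ), giving τ_opt = ln(k₂/k₁)/(k₂−k₁).
= ln(2.10/0.724)/(2.10−0.724) = ln(2.901)/1.376 = 1.065/1.376 = 0.774 h.

0.774 h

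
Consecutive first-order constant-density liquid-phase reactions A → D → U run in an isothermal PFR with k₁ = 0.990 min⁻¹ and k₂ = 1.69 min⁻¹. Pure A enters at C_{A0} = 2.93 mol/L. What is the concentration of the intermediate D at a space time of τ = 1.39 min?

0.651 mol/L

Solving the coupled first-order balances gives C_D(τ) = [k₁/(k₂−k₁)]·C_{A0}·(e^(−k₁τ) − e^(−k₂τ)).
e^(−k₁τ) = e^(−0.990×1.39) = e^(−1.376) = 0.2526; e^(−k₂τ) = e^(−2.349) = 0.09546.
C_D = 0.990×2.93/(1.69−0.990) × (0.2526−0.09546) = 4.144×0.1571 = 0.6510 mol/L.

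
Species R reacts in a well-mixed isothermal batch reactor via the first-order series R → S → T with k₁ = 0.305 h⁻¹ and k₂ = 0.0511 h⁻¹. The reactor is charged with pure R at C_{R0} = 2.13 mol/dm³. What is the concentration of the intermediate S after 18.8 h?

0.971 mol/dm³

Solving the coupled first-order balances gives C_S(t) = [k₁/(k₂−k₁)]·C_{R0}·(e^(−k₁t) − e^(−k₂t)).
e^(−k₁t) = e^(−0.305×18.8) = e^(−5.734) = 0.003234; e^(−k₂t) = e^(−0.9607) = 0.3826.
C_S = 0.305×2.13/(0.0511−0.305) × (0.003234−0.3826) = (-2.559)×(-0.3794) = 0.9708 mol/dm³.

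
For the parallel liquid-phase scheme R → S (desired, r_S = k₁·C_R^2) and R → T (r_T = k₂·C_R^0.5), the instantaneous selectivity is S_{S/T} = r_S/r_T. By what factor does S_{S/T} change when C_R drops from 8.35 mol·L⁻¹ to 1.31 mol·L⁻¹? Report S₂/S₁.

S_{S/T} = (k₁/k₂)·C_R^1.5, so S₂/S₁ = (C_{R,2}/C_{R,1})^1.5.
= (1.31/8.35)^1.5 = (0.1569)^1.5 = 0.0621.
Selectivity toward S falls as C_R falls — high-concentration operation is favoured.

0.0621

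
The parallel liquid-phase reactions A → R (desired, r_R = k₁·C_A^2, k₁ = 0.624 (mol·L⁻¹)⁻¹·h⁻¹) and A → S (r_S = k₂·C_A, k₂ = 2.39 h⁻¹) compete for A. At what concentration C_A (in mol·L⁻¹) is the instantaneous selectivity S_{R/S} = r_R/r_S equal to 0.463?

S_{R/S} = (k₁/k₂)·C_A ⇒ C_A = S·k₂/k₁.
= 0.463×2.39/0.624 = 1.77 mol·L⁻¹.

1.77 mol·L⁻¹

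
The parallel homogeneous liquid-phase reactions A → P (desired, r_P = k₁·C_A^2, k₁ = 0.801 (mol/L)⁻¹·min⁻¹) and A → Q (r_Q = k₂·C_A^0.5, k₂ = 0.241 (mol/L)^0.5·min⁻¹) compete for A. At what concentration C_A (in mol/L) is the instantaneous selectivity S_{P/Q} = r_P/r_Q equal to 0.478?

0.274 mol/L

S_{P/Q} = (k₁/k₂)·C_A^1.5 ⇒ C_A = (S·k₂/k₁)^(1/1.5).
= (0.478×0.241/0.801)^(0.6667) = (0.1438)^(0.6667) = 0.274 mol/L.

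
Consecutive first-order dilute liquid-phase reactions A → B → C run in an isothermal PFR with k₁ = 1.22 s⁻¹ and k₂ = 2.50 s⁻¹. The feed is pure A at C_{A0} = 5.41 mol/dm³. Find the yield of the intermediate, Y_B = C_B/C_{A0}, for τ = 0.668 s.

Solving the coupled first-order balances gives C_B(τ) = [k₁/(k₂−k₁)]·C_{A0}·(e^(−k₁τ) − e^(−k₂τ)).
e^(−k₁τ) = e^(−1.22×0.668) = e^(−0.8150) = 0.4427; e^(−k₂τ) = e^(−1.670) = 0.1882.
C_B = 1.22×5.41/(2.50−1.22) × (0.4427−0.1882) = 5.156×0.2544 = 1.312 mol/dm³.
Y_B = C_B/C_{A0} = 1.312/5.41 = 0.242.

0.242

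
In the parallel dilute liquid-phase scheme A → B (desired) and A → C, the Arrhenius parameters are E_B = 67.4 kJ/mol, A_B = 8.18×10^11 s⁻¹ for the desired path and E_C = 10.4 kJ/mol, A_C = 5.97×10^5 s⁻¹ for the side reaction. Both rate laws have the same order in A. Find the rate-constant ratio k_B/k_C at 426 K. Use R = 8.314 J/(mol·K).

Since both paths have the same order in A, the concentration cancels and S_{B/C} = k_B/k_C = (A_B/A_C)·exp[(E_C−E_B)/(RT)].
(E_C−E_B)/(RT) = (10.4−67.4)×10³/(8.314×426) = -57000/3542 = -16.09.
k_B/k_C = (8.18×10^11/5.97×10^5)·exp(-16.09) = 1.370×10^6 × 1.025×10^-7 = 0.140.
Since E_B > E_C, raising the temperature improves selectivity toward B.

0.140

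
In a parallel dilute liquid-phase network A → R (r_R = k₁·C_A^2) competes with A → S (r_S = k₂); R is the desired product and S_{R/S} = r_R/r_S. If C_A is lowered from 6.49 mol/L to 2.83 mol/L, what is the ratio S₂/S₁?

S_{R/S} = (k₁/k₂)·C_A^2, so S₂/S₁ = (C_{A,2}/C_{A,1})^2.
= (2.83/6.49)^2 = (0.4361)^2 = 0.190.
Selectivity toward R falls as C_A falls — high-concentration operation is favoured.

0.190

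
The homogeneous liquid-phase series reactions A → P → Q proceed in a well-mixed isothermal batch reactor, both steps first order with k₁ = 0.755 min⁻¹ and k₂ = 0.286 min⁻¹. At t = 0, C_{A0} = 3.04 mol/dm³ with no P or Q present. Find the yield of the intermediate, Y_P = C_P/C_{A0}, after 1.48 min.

Solving the coupled first-order balances gives C_P(t) = [k₁/(k₂−k₁)]·C_{A0}·(e^(−k₁t) − e^(−k₂t)).
e^(−k₁t) = e^(−0.755×1.48) = e^(−1.117) = 0.3271; e^(−k₂t) = e^(−0.4233) = 0.6549.
C_P = 0.755×3.04/(0.286−0.755) × (0.3271−0.6549) = (-4.894)×(-0.3278) = 1.604 mol/dm³.
Y_P = C_P/C_{A0} = 1.604/3.04 = 0.528.

0.528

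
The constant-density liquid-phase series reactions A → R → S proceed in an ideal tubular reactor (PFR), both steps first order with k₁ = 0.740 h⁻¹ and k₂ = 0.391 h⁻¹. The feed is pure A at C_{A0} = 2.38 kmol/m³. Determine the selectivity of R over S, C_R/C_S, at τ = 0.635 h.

Solving the coupled first-order balances gives C_R(τ) = [k₁/(k₂−k₁)]·C_{A0}·(e^(−k₁τ) − e^(−k₂τ)).
e^(−k₁τ) = e^(−0.740×0.635) = e^(−0.4699) = 0.6251; e^(−k₂τ) = e^(−0.2483) = 0.7801.
C_R = 0.740×2.38/(0.391−0.740) × (0.6251−0.7801) = (-5.046)×(-0.1551) = 0.7826 kmol/m³.
C_A = C_{A0}e^(−k₁τ) = 1.488 kmol/m³, so C_S = C_{A0}−C_A−C_R = 0.1098 kmol/m³; C_R/C_S = 7.13.

7.13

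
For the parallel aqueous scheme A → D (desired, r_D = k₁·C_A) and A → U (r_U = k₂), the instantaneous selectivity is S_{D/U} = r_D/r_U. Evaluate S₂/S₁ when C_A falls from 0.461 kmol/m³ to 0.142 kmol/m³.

0.308

S_{D/U} = (k₁/k₂)·C_A, so S₂/S₁ = (C_{A,2}/C_{A,1}).
= 0.142/0.461 = 0.308.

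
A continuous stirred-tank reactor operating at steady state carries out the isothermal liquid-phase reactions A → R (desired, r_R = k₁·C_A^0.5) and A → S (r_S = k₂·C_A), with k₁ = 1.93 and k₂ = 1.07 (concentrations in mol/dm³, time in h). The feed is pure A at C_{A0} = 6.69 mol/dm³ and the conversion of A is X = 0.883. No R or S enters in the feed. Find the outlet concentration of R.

3.96 mol/dm³

Exit C_A = C_{A0}(1−X) = 6.69×0.117 = 0.7827 mol/dm³.
A CSTR operates uniformly at the exit composition, giving r_R = 1.708 and r_S = 0.8375 (each k·C_A^n at C_A = 0.7827).
Fraction of consumed A going to R: r_R/(r_R+r_S) = 0.6709.
C_R = 0.6709·C_{A0}·X = 0.6709×6.69×0.883 = 3.96 mol/dm³.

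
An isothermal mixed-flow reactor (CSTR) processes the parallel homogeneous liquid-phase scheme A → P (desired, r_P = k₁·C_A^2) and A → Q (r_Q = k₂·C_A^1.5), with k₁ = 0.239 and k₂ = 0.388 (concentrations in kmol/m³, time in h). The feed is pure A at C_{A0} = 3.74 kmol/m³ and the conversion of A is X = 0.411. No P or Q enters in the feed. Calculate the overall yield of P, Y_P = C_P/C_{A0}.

0.196

Exit C_A = C_{A0}(1−X) = 3.74×0.589 = 2.203 kmol/m³.
A CSTR operates uniformly at the exit composition, giving r_P = 1.160 and r_Q = 1.269 (each k·C_A^n at C_A = 2.203).
Fraction of consumed A going to P: r_P/(r_P+r_Q) = 0.4776.
C_P = 0.4776·C_{A0}·X = 0.4776×3.74×0.411 = 0.734 kmol/m³; Y_P = C_P/C_{A0} = 0.196.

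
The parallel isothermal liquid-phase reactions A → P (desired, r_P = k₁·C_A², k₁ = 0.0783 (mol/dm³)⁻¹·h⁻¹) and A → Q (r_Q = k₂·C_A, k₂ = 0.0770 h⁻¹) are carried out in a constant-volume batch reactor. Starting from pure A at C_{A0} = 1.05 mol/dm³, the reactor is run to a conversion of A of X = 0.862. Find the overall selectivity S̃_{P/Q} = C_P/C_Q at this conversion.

C_A = C_{A0}(1−X) = 0.1449 mol/dm³.
Along a PFR/batch, dC_Q/dC_A = −r_Q/(r_P+r_Q) = −k₂/(k₂+k₁·C_A).
Integrating from C_{A0} to C_A: C_Q = (0.0770/0.0783)·ln[(0.0770+0.0783·1.05)/(0.0770+0.0783·0.145)] = 0.9834·ln(0.1592/0.08835) = 0.5792 mol/dm³.
Then C_P = (C_{A0}−C_A) − C_Q = 0.9051 − 0.5792 = 0.3259 mol/dm³.
S̃_{P/Q} = C_P/C_Q = 0.3259/0.5792 = 0.563.

0.563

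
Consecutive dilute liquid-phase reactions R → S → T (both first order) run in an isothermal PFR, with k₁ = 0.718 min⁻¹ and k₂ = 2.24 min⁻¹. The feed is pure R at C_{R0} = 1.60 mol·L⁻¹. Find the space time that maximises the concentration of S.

Setting dC_S/dτ = 0 gives τ_opt = ln(k₂/k₁)/(k₂−k₁).
= ln(2.24/0.718)/(2.24−0.718) = ln(3.120)/1.522 = 1.138/1.522 = 0.748 min.

0.748 min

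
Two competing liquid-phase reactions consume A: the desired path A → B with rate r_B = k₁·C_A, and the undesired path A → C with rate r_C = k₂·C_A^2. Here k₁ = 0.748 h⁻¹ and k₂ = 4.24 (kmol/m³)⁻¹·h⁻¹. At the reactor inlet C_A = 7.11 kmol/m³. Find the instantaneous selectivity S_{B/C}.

S_{B/C} = r_B/r_C = (k₁·C_A)/(k₂·C_A^2) = (k₁/k₂)·C_A⁻¹.
= (0.748×7.110) / (4.24×7.110^2) = 5.318/214.3 = 0.0248.
The undesired path is higher order in A, so low C_A (CSTR or dilute feed) favours B.

0.0248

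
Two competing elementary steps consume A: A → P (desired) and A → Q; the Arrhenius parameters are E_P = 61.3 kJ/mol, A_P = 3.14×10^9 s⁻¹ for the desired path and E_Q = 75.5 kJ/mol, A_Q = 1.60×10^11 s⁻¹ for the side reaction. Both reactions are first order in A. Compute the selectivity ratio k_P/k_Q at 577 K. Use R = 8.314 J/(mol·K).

0.379

Since both paths have the same order in A, the concentration cancels and S_{P/Q} = k_P/k_Q = (A_P/A_Q)·exp[(E_Q−E_P)/(RT)].
(E_Q−E_P)/(RT) = (75.5−61.3)×10³/(8.314×577) = 14200/4797 = 2.960.
k_P/k_Q = (3.14×10^9/1.60×10^11)·exp(2.960) = 0.01963 × 19.30 = 0.379.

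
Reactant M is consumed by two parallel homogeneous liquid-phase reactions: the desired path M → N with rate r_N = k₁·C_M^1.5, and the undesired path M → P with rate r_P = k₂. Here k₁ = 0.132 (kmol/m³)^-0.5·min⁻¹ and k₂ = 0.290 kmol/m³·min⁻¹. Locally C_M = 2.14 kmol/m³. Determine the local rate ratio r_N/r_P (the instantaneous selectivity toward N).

S_{N/P} = r_N/r_P = (k₁·C_M^1.5)/(k₂) = (k₁/k₂)·C_M^1.5.
= (0.132×2.140^1.5) / (0.290) = 0.4132/0.2900 = 1.42.

1.42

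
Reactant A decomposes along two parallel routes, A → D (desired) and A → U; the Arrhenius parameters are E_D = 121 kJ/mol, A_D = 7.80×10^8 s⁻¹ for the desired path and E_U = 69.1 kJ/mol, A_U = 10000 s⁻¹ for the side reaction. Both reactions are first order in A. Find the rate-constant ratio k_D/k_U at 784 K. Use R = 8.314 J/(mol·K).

k_D/k_U = (A_D/A_U)·exp[−(E_D−E_U)/(RT)] = (A_D/A_U)·exp[(E_U−E_D)/(RT)].
(E_U−E_D)/(RT) = (69.1−121)×10³/(8.314×784) = -51900/6518 = -7.962.
k_D/k_U = (7.80×10^8/10000)·exp(-7.962) = 78000 × 3.483×10^-4 = 27.2.
Since E_D > E_U, raising the temperature improves selectivity toward D.

27.2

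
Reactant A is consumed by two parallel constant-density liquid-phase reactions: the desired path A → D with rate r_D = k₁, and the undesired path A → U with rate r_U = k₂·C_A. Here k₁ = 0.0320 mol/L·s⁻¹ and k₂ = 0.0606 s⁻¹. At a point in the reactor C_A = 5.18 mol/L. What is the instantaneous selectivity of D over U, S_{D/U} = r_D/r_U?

S_{D/U} = r_D/r_U = (k₁)/(k₂·C_A) = (k₁/k₂)·C_A⁻¹.
= (0.0320) / (0.0606×5.180) = 0.03200/0.3139 = 0.102.

0.102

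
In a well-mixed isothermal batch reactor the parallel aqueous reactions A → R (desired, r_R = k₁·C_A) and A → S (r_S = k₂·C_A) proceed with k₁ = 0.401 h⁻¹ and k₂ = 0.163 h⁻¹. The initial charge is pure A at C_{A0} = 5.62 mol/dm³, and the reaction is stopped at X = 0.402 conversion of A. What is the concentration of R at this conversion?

1.61 mol/dm³

C_A = C_{A0}(1−X) = 3.361 mol/dm³.
Both paths are first order in A, so the instantaneous fraction to R is constant: dC_R/d(−C_A) = k₁/(k₁+k₂) = 0.7110.
C_R = 0.7110·(C_{A0}−C_A) = 0.7110×2.259 = 1.61 mol/dm³.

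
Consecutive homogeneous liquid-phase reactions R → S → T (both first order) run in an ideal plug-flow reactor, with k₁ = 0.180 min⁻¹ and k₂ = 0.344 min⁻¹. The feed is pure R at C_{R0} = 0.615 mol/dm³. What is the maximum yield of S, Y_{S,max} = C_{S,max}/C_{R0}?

0.257

For a first-order series the maximum intermediate yield is C_{S,max}/C_{R0} = (k₁/k₂)^[k₂/(k₂−k₁)].
= (0.180/0.344)^(0.344/(0.344−0.180)) = (0.5233)^(2.098) = 0.2570.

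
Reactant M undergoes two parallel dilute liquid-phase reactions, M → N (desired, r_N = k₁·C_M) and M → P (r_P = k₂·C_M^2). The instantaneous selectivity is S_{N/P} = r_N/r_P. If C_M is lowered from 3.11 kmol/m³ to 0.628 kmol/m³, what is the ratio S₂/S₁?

S_{N/P} = (k₁/k₂)·C_M⁻¹, so S₂/S₁ = (C_{M,2}/C_{M,1})⁻¹.
= 3.11/0.628 = 4.95.
Selectivity toward N rises as C_M falls — low-concentration operation is favoured.

4.95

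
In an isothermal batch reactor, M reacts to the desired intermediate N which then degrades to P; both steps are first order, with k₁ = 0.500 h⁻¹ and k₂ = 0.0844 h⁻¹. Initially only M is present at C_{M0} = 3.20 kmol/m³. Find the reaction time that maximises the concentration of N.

The intermediate peaks when r₁ = r₂, i.e. k₁e^(−k₁t) = k₂e^(−k₂t), giving t_opt = ln(k₂/k₁)/(k₂−k₁).
= ln(0.0844/0.500)/(0.0844−0.500) = ln(0.1688)/-0.4156 = -1.779/-0.4156 = 4.28 h.

4.28 h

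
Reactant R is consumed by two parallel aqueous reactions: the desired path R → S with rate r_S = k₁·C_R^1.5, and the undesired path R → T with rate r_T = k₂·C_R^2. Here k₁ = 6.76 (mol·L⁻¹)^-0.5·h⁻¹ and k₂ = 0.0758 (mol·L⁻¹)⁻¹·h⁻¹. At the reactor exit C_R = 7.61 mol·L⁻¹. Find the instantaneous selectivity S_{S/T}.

32.3

S_{S/T} = r_S/r_T = (k₁·C_R^1.5)/(k₂·C_R^2) = (k₁/k₂)·C_R^-0.5.
= (6.76×7.610^1.5) / (0.0758×7.610^2) = 141.9/4.390 = 32.3.
The undesired path is higher order in R, so low C_R (CSTR or dilute feed) favours S.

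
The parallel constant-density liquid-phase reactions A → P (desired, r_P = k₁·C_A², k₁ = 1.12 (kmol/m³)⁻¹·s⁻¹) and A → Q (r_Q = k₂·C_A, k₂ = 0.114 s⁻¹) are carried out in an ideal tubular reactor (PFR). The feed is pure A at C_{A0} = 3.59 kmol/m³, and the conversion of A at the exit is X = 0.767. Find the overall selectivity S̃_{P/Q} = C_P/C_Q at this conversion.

C_A = C_{A0}(1−X) = 0.8365 kmol/m³.
Along a PFR/batch, dC_Q/dC_A = −r_Q/(r_P+r_Q) = −k₂/(k₂+k₁·C_A).
Integrating from C_{A0} to C_A: C_Q = (0.114/1.12)·ln[(0.114+1.12·3.59)/(0.114+1.12·0.836)] = 0.1018·ln(4.135/1.051) = 0.1394 kmol/m³.
Then C_P = (C_{A0}−C_A) − C_Q = 2.754 − 0.1394 = 2.614 kmol/m³.
S̃_{P/Q} = C_P/C_Q = 2.614/0.1394 = 18.7.

18.7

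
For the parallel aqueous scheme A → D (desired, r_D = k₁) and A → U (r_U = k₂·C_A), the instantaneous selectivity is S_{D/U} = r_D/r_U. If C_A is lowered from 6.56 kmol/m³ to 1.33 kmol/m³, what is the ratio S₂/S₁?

4.93

S_{D/U} = (k₁/k₂)·C_A⁻¹, so S₂/S₁ = (C_{A,2}/C_{A,1})⁻¹.
= 6.56/1.33 = 4.93.
Selectivity toward D rises as C_A falls — low-concentration operation is favoured.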